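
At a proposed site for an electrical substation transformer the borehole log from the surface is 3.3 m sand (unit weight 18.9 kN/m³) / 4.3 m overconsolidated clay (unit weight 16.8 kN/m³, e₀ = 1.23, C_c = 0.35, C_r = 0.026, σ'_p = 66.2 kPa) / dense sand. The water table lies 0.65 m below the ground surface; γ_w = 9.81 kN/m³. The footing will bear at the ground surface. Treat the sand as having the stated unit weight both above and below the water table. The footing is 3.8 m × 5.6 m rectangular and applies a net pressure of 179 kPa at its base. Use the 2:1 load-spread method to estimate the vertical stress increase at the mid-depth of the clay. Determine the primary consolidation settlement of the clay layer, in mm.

Mid-depth of clay below the ground surface: z = 3.3 + 4.3/2 = 5.45 m.
Total vertical stress at mid-clay: σ_v = 18.9×3.3 + 16.8×2.15 = 98.49 kPa.
Pore pressure: u = 9.81×(5.45 − 0.65) = 47.088 kPa.
Initial effective stress: σ'_0 = σ_v − u = 98.49 − 47.088 = 51.402 kPa.
Stress increase at mid-clay by the 2:1 spreading method:
Δσ = qBL/((B+z)(L+z)) = 179×3.8×5.6/((3.8+5.45)(5.6+5.45)) = 37.267 kPa
Final effective stress: σ'_f = 51.402 + 37.267 = 88.669 kPa.
σ'_f = 88.669 > σ'_p = 66.2 kPa, so the stress path crosses the preconsolidation pressure — recompression up to σ'_p, then virgin compression beyond:
S_c = H/(1+e₀)·[C_r·log₁₀(σ'_p/σ'_0) + C_c·log₁₀(σ'_f/σ'_p)]
    = 4.3/2.23 × [0.026×log₁₀(66.2/51.402) + 0.35×log₁₀(88.669/66.2)]
    = 1.9283 × [0.0028568 + 0.04442] = 0.09116 m

S_c ≈ 91.2 mm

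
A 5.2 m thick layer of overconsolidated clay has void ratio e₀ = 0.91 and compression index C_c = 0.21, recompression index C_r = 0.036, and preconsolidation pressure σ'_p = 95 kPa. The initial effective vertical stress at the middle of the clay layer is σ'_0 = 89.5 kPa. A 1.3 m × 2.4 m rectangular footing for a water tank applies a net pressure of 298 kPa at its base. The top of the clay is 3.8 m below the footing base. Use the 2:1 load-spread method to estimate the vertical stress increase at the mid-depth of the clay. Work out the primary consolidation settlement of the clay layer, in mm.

Mid-depth of clay below the footing base: z = 3.8 + 5.2/2 = 6.4 m.
Stress increase at mid-clay by the 2:1 spreading method:
Δσ = qBL/((B+z)(L+z)) = 298×1.3×2.4/((1.3+6.4)(2.4+6.4)) = 13.721 kPa
Final effective stress: σ'_f = 89.5 + 13.721 = 103.22 kPa.
σ'_f = 103.22 > σ'_p = 95 kPa, so the stress path crosses the preconsolidation pressure — recompression up to σ'_p, then virgin compression beyond:
S_c = H/(1+e₀)·[C_r·log₁₀(σ'_p/σ'_0) + C_c·log₁₀(σ'_f/σ'_p)]
    = 5.2/1.91 × [0.036×log₁₀(95/89.5) + 0.21×log₁₀(103.22/95)]
    = 2.7225 × [0.00093242 + 0.0075685] = 0.02314 m

S_c ≈ 23.1 mm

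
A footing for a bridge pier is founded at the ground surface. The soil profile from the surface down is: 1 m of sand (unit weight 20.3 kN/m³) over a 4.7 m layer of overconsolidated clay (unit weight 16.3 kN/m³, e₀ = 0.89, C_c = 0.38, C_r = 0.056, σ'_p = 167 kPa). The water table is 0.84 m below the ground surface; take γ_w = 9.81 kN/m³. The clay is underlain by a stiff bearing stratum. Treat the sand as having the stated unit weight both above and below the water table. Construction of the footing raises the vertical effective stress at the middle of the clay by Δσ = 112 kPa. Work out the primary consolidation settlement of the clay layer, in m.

S_c ≈ 0.0882 m

Mid-depth of clay below the ground surface: z = 1 + 4.7/2 = 3.35 m.
Total vertical stress at mid-clay: σ_v = 20.3×1 + 16.3×2.35 = 58.605 kPa.
Pore pressure: u = 9.81×(3.35 − 0.84) = 24.623 kPa.
Initial effective stress: σ'_0 = σ_v − u = 58.605 − 24.623 = 33.982 kPa.
Final effective stress: σ'_f = 33.982 + 112 = 145.98 kPa.
σ'_f = 145.98 ≤ σ'_p = 167 kPa, so the clay remains overconsolidated and only the recompression index applies:
S_c = C_r·H/(1+e₀)·log₁₀(σ'_f/σ'_0) = 0.056×4.7/1.89×log₁₀(145.98/33.982)
    = 0.13926 × 0.63304 = 0.08816 m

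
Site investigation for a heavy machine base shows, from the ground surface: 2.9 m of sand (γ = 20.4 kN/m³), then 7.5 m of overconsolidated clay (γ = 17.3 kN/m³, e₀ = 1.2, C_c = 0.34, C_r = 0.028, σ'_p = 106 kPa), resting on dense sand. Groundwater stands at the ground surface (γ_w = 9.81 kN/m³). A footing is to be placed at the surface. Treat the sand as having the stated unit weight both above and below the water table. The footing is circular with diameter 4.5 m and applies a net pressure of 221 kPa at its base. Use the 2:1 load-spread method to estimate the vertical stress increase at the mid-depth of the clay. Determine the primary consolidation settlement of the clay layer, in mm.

S_c ≈ 19.8 mm

Mid-depth of clay below the ground surface: z = 2.9 + 7.5/2 = 6.65 m.
Total vertical stress at mid-clay: σ_v = 20.4×2.9 + 17.3×3.75 = 124.03 kPa.
Pore pressure: u = 9.81×(6.65 − 0) = 65.237 kPa.
Initial effective stress: σ'_0 = σ_v − u = 124.03 − 65.237 = 58.793 kPa.
Stress increase at mid-clay by the 2:1 spreading method:
Δσ ≈ qD²/(D+z)² = 221×4.5²/(4.5+6.65)² = 35.997 kPa
Final effective stress: σ'_f = 58.793 + 35.997 = 94.79 kPa.
σ'_f = 94.79 ≤ σ'_p = 106 kPa, so the clay remains overconsolidated and only the recompression index applies:
S_c = C_r·H/(1+e₀)·log₁₀(σ'_f/σ'_0) = 0.028×7.5/2.2×log₁₀(94.79/58.793)
    = 0.095455 × 0.20744 = 0.0198 m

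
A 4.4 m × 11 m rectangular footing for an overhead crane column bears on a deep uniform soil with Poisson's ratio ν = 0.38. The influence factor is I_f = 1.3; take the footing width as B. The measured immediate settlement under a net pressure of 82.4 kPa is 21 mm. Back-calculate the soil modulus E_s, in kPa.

S_e = q·B·(1−ν²)/E_s · I_f  ⇒  E_s = q·B·(1−ν²)·I_f / S_e.
E_s = 82.4 × 4.4 × 0.8556 × 1.3 / 0.021 = 19200 kPa

E_s ≈ 19200 kPa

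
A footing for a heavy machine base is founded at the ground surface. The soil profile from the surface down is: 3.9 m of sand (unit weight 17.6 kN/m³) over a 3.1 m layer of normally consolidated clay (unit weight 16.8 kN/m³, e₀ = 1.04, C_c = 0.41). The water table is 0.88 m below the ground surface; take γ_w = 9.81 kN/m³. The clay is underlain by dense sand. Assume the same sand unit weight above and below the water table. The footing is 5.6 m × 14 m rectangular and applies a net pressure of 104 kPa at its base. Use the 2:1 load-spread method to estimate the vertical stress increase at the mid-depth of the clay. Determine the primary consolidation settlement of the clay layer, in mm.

Mid-depth of clay below the ground surface: z = 3.9 + 3.1/2 = 5.45 m.
Total vertical stress at mid-clay: σ_v = 17.6×3.9 + 16.8×1.55 = 94.68 kPa.
Pore pressure: u = 9.81×(5.45 − 0.88) = 44.832 kPa.
Initial effective stress: σ'_0 = σ_v − u = 94.68 − 44.832 = 49.848 kPa.
Stress increase at mid-clay by the 2:1 spreading method:
Δσ = qBL/((B+z)(L+z)) = 104×5.6×14/((5.6+5.45)(14+5.45)) = 37.937 kPa
Final effective stress: σ'_f = σ'_0 + Δσ = 49.848 + 37.937 = 87.785 kPa.
Normally consolidated clay, so the full stress increment lies on the virgin compression line:
S_c = C_c·H/(1+e₀)·log₁₀(σ'_f/σ'_0) = 0.41×3.1/(1+1.04)×log₁₀(87.785/49.848)
    = 0.62304 × 0.24577 = 0.1531 m

S_c ≈ 153 mm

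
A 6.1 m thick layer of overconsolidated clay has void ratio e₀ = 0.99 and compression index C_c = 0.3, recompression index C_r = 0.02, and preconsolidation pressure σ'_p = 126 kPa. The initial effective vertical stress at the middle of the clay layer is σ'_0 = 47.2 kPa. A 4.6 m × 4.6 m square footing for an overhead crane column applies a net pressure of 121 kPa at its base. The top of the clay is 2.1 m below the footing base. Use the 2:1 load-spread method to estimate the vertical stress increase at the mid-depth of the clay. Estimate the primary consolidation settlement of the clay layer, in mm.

S_c ≈ 12 mm

Mid-depth of clay below the footing base: z = 2.1 + 6.1/2 = 5.15 m.
Stress increase at mid-clay by the 2:1 spreading method:
Δσ = qBL/((B+z)(L+z)) = 121×4.6×4.6/((4.6+5.15)(4.6+5.15)) = 26.933 kPa
Final effective stress: σ'_f = 47.2 + 26.933 = 74.133 kPa.
σ'_f = 74.133 ≤ σ'_p = 126 kPa, so the clay remains overconsolidated and only the recompression index applies:
S_c = C_r·H/(1+e₀)·log₁₀(σ'_f/σ'_0) = 0.02×6.1/1.99×log₁₀(74.133/47.2)
    = 0.061306 × 0.19607 = 0.01202 m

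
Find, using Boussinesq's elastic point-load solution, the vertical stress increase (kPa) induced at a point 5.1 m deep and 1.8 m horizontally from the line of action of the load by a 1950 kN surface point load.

Boussinesq vertical stress below a point load on an elastic half-space:
Δσ_z = 3P/(2πz²) · [1 + (r/z)²]^(−5/2)
r/z = 1.8/5.1 = 0.35294; [1+(r/z)²]^(−5/2) = 0.74565.
Δσ_z = 3×1950/(2π×5.1²) × 0.74565 = 35.796 × 0.74565 = 26.69 kPa

Δσ_z ≈ 26.7 kPa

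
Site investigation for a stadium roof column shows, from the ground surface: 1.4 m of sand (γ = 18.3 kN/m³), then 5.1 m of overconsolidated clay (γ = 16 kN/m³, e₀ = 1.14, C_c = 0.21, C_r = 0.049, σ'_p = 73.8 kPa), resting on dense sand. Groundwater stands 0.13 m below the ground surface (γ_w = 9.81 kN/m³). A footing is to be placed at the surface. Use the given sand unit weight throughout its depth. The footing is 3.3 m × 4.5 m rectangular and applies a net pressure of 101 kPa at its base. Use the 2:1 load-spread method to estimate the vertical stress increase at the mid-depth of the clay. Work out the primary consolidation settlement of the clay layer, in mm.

Mid-depth of clay below the ground surface: z = 1.4 + 5.1/2 = 3.95 m.
Total vertical stress at mid-clay: σ_v = 18.3×1.4 + 16×2.55 = 66.42 kPa.
Pore pressure: u = 9.81×(3.95 − 0.13) = 37.474 kPa.
Initial effective stress: σ'_0 = σ_v − u = 66.42 − 37.474 = 28.946 kPa.
Stress increase at mid-clay by the 2:1 spreading method:
Δσ = qBL/((B+z)(L+z)) = 101×3.3×4.5/((3.3+3.95)(4.5+3.95)) = 24.482 kPa
Final effective stress: σ'_f = 28.946 + 24.482 = 53.428 kPa.
σ'_f = 53.428 ≤ σ'_p = 73.8 kPa, so the clay remains overconsolidated and only the recompression index applies:
S_c = C_r·H/(1+e₀)·log₁₀(σ'_f/σ'_0) = 0.049×5.1/2.14×log₁₀(53.428/28.946)
    = 0.11678 × 0.26618 = 0.03108 m

S_c ≈ 31.1 mm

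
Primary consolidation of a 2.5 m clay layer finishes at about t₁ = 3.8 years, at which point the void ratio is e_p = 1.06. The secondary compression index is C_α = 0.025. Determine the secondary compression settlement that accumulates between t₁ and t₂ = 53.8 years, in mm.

Secondary compression: S_s = C_α·H/(1+e_p)·log₁₀(t₂/t₁)
S_s = 0.025×2.5/(1+1.06)×log₁₀(53.8/3.8)
    = 0.03034 × 1.151 = 0.03492 m

S_s ≈ 34.9 mm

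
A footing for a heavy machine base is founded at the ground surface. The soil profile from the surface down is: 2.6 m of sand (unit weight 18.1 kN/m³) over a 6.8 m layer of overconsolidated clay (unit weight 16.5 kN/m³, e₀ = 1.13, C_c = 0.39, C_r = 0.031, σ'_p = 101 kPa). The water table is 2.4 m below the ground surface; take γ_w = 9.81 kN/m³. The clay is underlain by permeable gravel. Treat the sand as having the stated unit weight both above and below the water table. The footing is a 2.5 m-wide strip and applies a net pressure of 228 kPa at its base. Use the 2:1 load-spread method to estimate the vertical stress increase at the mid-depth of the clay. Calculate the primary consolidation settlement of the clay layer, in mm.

Mid-depth of clay below the ground surface: z = 2.6 + 6.8/2 = 6 m.
Total vertical stress at mid-clay: σ_v = 18.1×2.6 + 16.5×3.4 = 103.16 kPa.
Pore pressure: u = 9.81×(6 − 2.4) = 35.316 kPa.
Initial effective stress: σ'_0 = σ_v − u = 103.16 − 35.316 = 67.844 kPa.
Stress increase at mid-clay by the 2:1 spreading method:
Δσ = qB/(B+z) = 228×2.5/(2.5+6) = 67.059 kPa
Final effective stress: σ'_f = 67.844 + 67.059 = 134.9 kPa.
σ'_f = 134.9 > σ'_p = 101 kPa, so the stress path crosses the preconsolidation pressure — recompression up to σ'_p, then virgin compression beyond:
S_c = H/(1+e₀)·[C_r·log₁₀(σ'_p/σ'_0) + C_c·log₁₀(σ'_f/σ'_p)]
    = 6.8/2.13 × [0.031×log₁₀(101/67.844) + 0.39×log₁₀(134.9/101)]
    = 3.1925 × [0.0053571 + 0.049019] = 0.1736 m

S_c ≈ 174 mm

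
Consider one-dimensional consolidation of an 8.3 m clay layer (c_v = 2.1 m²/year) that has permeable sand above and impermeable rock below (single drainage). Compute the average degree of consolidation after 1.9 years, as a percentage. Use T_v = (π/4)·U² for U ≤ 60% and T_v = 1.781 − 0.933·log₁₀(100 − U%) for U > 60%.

Drainage path length: H_d = H = 8.3 m (single drainage).
T_v = c_v·t/H_d² = 2.1×1.9/8.3² = 0.057918.
T_v = 0.057918 corresponds to the U ≤ 60% branch:
U = √(4T_v/π) = 0.2716

U ≈ 27.2 %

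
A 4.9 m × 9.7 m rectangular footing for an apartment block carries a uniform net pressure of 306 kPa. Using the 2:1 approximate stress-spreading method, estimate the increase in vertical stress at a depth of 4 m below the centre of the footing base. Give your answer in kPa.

Δσ_z ≈ 119 kPa

By the 2:1 method the load spreads at 1 horizontal : 2 vertical, so at depth z the loaded area has grown by z in each plan dimension:
Δσ = qBL/((B+z)(L+z)) = 306×4.9×9.7/((4.9+4)(9.7+4)) = 119.28 kPa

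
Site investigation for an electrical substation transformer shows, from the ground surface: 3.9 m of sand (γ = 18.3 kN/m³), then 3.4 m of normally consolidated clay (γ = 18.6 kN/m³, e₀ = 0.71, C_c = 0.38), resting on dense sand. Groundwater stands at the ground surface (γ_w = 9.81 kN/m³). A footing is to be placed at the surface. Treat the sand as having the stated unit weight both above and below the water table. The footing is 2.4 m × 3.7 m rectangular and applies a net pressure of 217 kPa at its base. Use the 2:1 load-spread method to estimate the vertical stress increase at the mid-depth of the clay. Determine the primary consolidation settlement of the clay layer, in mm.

S_c ≈ 141 mm

Mid-depth of clay below the ground surface: z = 3.9 + 3.4/2 = 5.6 m.
Total vertical stress at mid-clay: σ_v = 18.3×3.9 + 18.6×1.7 = 102.99 kPa.
Pore pressure: u = 9.81×(5.6 − 0) = 54.936 kPa.
Initial effective stress: σ'_0 = σ_v − u = 102.99 − 54.936 = 48.054 kPa.
Stress increase at mid-clay by the 2:1 spreading method:
Δσ = qBL/((B+z)(L+z)) = 217×2.4×3.7/((2.4+5.6)(3.7+5.6)) = 25.9 kPa
Final effective stress: σ'_f = σ'_0 + Δσ = 48.054 + 25.9 = 73.954 kPa.
Normally consolidated clay, so the full stress increment lies on the virgin compression line:
S_c = C_c·H/(1+e₀)·log₁₀(σ'_f/σ'_0) = 0.38×3.4/(1+0.71)×log₁₀(73.954/48.054)
    = 0.75556 × 0.18723 = 0.1415 m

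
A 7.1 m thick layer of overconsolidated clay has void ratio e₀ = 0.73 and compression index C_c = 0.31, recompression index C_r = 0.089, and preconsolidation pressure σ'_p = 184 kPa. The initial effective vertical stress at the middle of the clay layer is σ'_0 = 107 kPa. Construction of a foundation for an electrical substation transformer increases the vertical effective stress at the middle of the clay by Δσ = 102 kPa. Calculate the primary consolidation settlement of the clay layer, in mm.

Final effective stress: σ'_f = 107 + 102 = 209 kPa.
σ'_f = 209 > σ'_p = 184 kPa, so the stress path crosses the preconsolidation pressure — recompression up to σ'_p, then virgin compression beyond:
S_c = H/(1+e₀)·[C_r·log₁₀(σ'_p/σ'_0) + C_c·log₁₀(σ'_f/σ'_p)]
    = 7.1/1.73 × [0.089×log₁₀(184/107) + 0.31×log₁₀(209/184)]
    = 4.104 × [0.020954 + 0.017152] = 0.1564 m

S_c ≈ 156 mm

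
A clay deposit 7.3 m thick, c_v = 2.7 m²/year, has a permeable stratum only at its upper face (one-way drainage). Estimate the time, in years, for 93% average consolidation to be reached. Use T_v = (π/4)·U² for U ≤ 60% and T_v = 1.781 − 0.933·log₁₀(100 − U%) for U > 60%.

Drainage path length: H_d = H = 7.3 m (single drainage).
U > 60%: T_v = 1.781 − 0.933·log₁₀(100 − 93) = 0.99252.
t = T_v·H_d²/c_v = 0.99252×7.3²/2.7 = 19.59 years.

t ≈ 19.6 years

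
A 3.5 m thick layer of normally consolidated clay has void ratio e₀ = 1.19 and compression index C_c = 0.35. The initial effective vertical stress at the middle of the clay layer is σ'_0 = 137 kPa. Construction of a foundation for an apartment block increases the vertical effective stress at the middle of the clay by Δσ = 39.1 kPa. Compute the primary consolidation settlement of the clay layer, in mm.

S_c ≈ 61 mm

Final effective stress: σ'_f = σ'_0 + Δσ = 137 + 39.1 = 176.1 kPa.
Normally consolidated clay, so the full stress increment lies on the virgin compression line:
S_c = C_c·H/(1+e₀)·log₁₀(σ'_f/σ'_0) = 0.35×3.5/(1+1.19)×log₁₀(176.1/137)
    = 0.55936 × 0.10904 = 0.06099 m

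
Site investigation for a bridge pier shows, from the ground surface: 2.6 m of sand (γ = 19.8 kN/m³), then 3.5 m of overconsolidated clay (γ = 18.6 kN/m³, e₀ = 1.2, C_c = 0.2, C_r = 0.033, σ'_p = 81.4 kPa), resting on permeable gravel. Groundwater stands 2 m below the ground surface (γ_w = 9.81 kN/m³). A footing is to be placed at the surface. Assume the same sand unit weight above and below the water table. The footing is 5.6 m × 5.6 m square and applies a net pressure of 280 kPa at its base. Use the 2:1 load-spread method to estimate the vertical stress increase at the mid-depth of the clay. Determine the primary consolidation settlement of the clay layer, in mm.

Mid-depth of clay below the ground surface: z = 2.6 + 3.5/2 = 4.35 m.
Total vertical stress at mid-clay: σ_v = 19.8×2.6 + 18.6×1.75 = 84.03 kPa.
Pore pressure: u = 9.81×(4.35 − 2) = 23.054 kPa.
Initial effective stress: σ'_0 = σ_v − u = 84.03 − 23.054 = 60.976 kPa.
Stress increase at mid-clay by the 2:1 spreading method:
Δσ = qBL/((B+z)(L+z)) = 280×5.6×5.6/((5.6+4.35)(5.6+4.35)) = 88.693 kPa
Final effective stress: σ'_f = 60.976 + 88.693 = 149.67 kPa.
σ'_f = 149.67 > σ'_p = 81.4 kPa, so the stress path crosses the preconsolidation pressure — recompression up to σ'_p, then virgin compression beyond:
S_c = H/(1+e₀)·[C_r·log₁₀(σ'_p/σ'_0) + C_c·log₁₀(σ'_f/σ'_p)]
    = 3.5/2.2 × [0.033×log₁₀(81.4/60.976) + 0.2×log₁₀(149.67/81.4)]
    = 1.5909 × [0.0041404 + 0.052902] = 0.09075 m

S_c ≈ 90.7 mm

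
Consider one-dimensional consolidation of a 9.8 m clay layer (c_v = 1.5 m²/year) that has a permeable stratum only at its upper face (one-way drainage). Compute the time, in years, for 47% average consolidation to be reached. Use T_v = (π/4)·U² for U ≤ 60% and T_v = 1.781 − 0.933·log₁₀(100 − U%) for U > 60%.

t ≈ 11.1 years

Drainage path length: H_d = H = 9.8 m (single drainage).
U ≤ 60%: T_v = (π/4)·U² = (π/4)×0.47² = 0.17349.
t = T_v·H_d²/c_v = 0.17349×9.8²/1.5 = 11.11 years.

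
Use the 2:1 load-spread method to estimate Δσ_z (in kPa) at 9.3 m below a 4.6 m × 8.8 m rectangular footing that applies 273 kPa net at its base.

Δσ_z ≈ 43.9 kPa

By the 2:1 method the load spreads at 1 horizontal : 2 vertical, so at depth z the loaded area has grown by z in each plan dimension:
Δσ = qBL/((B+z)(L+z)) = 273×4.6×8.8/((4.6+9.3)(8.8+9.3)) = 43.925 kPa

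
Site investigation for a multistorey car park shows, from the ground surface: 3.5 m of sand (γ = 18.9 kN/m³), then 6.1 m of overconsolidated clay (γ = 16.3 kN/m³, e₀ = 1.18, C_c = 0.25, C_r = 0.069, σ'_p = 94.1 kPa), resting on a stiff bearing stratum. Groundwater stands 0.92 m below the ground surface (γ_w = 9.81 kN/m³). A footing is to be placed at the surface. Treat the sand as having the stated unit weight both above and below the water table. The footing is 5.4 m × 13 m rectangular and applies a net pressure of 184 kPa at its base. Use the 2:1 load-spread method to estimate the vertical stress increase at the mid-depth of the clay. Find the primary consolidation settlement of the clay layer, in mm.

Mid-depth of clay below the ground surface: z = 3.5 + 6.1/2 = 6.55 m.
Total vertical stress at mid-clay: σ_v = 18.9×3.5 + 16.3×3.05 = 115.86 kPa.
Pore pressure: u = 9.81×(6.55 − 0.92) = 55.23 kPa.
Initial effective stress: σ'_0 = σ_v − u = 115.86 − 55.23 = 60.63 kPa.
Stress increase at mid-clay by the 2:1 spreading method:
Δσ = qBL/((B+z)(L+z)) = 184×5.4×13/((5.4+6.55)(13+6.55)) = 55.289 kPa
Final effective stress: σ'_f = 60.63 + 55.289 = 115.92 kPa.
σ'_f = 115.92 > σ'_p = 94.1 kPa, so the stress path crosses the preconsolidation pressure — recompression up to σ'_p, then virgin compression beyond:
S_c = H/(1+e₀)·[C_r·log₁₀(σ'_p/σ'_0) + C_c·log₁₀(σ'_f/σ'_p)]
    = 6.1/2.18 × [0.069×log₁₀(94.1/60.63) + 0.25×log₁₀(115.92/94.1)]
    = 2.7982 × [0.013172 + 0.022642] = 0.1002 m

S_c ≈ 100 mm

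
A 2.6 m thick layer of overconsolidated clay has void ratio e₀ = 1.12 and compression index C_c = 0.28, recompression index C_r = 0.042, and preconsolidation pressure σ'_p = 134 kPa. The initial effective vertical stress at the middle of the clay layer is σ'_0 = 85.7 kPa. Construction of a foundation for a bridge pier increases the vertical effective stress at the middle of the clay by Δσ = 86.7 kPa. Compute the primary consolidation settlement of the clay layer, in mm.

S_c ≈ 47.6 mm

Final effective stress: σ'_f = 85.7 + 86.7 = 172.4 kPa.
σ'_f = 172.4 > σ'_p = 134 kPa, so the stress path crosses the preconsolidation pressure — recompression up to σ'_p, then virgin compression beyond:
S_c = H/(1+e₀)·[C_r·log₁₀(σ'_p/σ'_0) + C_c·log₁₀(σ'_f/σ'_p)]
    = 2.6/2.12 × [0.042×log₁₀(134/85.7) + 0.28×log₁₀(172.4/134)]
    = 1.2264 × [0.0081532 + 0.030641] = 0.04758 m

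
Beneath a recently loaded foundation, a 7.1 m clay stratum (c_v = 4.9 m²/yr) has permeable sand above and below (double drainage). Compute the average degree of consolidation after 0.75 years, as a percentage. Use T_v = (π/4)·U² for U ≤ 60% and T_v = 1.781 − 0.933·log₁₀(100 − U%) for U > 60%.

Drainage path length: H_d = H/2 = 3.55 m (double drainage).
T_v = c_v·t/H_d² = 4.9×0.75/3.55² = 0.29161.
T_v = 0.29161 corresponds to the U > 60% branch:
U = 1 − 10^((1.781 − T_v)/0.933)/100 = 0.6052

U ≈ 60.5 %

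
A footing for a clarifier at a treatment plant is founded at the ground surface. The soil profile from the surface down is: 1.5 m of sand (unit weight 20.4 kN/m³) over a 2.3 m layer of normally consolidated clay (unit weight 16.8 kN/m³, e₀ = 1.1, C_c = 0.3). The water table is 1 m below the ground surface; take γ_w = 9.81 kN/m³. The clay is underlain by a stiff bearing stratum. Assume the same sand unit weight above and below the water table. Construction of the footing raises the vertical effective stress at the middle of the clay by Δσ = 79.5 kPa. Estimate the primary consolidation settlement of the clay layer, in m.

S_c ≈ 0.173 m

Mid-depth of clay below the ground surface: z = 1.5 + 2.3/2 = 2.65 m.
Total vertical stress at mid-clay: σ_v = 20.4×1.5 + 16.8×1.15 = 49.92 kPa.
Pore pressure: u = 9.81×(2.65 − 1) = 16.186 kPa.
Initial effective stress: σ'_0 = σ_v − u = 49.92 − 16.186 = 33.734 kPa.
Final effective stress: σ'_f = σ'_0 + Δσ = 33.734 + 79.5 = 113.23 kPa.
Normally consolidated clay, so the full stress increment lies on the virgin compression line:
S_c = C_c·H/(1+e₀)·log₁₀(σ'_f/σ'_0) = 0.3×2.3/(1+1.1)×log₁₀(113.23/33.734)
    = 0.32857 × 0.52589 = 0.1728 m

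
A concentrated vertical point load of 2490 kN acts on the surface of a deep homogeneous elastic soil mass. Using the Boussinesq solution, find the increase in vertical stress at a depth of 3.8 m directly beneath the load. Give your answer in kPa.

Δσ_z ≈ 82.3 kPa

Boussinesq vertical stress below a point load on an elastic half-space:
Δσ_z = 3P/(2πz²) · [1 + (r/z)²]^(−5/2)
r/z = 0/3.8 = 0; [1+(r/z)²]^(−5/2) = 1.
Δσ_z = 3×2490/(2π×3.8²) × 1 = 82.333 × 1 = 82.33 kPa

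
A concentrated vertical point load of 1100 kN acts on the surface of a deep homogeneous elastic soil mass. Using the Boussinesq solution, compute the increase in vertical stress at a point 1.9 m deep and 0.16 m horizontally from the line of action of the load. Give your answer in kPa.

Δσ_z ≈ 143 kPa

Boussinesq vertical stress below a point load on an elastic half-space:
Δσ_z = 3P/(2πz²) · [1 + (r/z)²]^(−5/2)
r/z = 0.16/1.9 = 0.084211; [1+(r/z)²]^(−5/2) = 0.98249.
Δσ_z = 3×1100/(2π×1.9²) × 0.98249 = 145.49 × 0.98249 = 142.9 kPa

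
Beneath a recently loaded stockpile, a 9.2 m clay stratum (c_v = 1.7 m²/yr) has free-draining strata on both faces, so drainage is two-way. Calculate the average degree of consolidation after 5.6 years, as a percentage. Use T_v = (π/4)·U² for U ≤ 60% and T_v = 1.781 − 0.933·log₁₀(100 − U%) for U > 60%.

Drainage path length: H_d = H/2 = 4.6 m (double drainage).
T_v = c_v·t/H_d² = 1.7×5.6/4.6² = 0.44991.
T_v = 0.44991 corresponds to the U > 60% branch:
U = 1 − 10^((1.781 − T_v)/0.933)/100 = 0.7329

U ≈ 73.3 %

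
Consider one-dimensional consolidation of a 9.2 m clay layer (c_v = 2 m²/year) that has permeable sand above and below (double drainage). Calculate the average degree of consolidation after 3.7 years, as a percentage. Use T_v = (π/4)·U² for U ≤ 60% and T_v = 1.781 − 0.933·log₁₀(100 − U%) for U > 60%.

Drainage path length: H_d = H/2 = 4.6 m (double drainage).
T_v = c_v·t/H_d² = 2×3.7/4.6² = 0.34972.
T_v = 0.34972 corresponds to the U > 60% branch:
U = 1 − 10^((1.781 − T_v)/0.933)/100 = 0.658

U ≈ 65.8 %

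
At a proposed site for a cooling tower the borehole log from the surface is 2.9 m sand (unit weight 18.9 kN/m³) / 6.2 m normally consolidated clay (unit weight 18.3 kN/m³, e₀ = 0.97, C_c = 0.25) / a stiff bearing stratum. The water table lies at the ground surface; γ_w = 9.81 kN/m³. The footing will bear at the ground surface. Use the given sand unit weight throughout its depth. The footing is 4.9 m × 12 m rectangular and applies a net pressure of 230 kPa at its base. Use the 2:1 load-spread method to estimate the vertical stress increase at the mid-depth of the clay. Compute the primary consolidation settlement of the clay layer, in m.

S_c ≈ 0.286 m

Mid-depth of clay below the ground surface: z = 2.9 + 6.2/2 = 6 m.
Total vertical stress at mid-clay: σ_v = 18.9×2.9 + 18.3×3.1 = 111.54 kPa.
Pore pressure: u = 9.81×(6 − 0) = 58.86 kPa.
Initial effective stress: σ'_0 = σ_v − u = 111.54 − 58.86 = 52.68 kPa.
Stress increase at mid-clay by the 2:1 spreading method:
Δσ = qBL/((B+z)(L+z)) = 230×4.9×12/((4.9+6)(12+6)) = 68.93 kPa
Final effective stress: σ'_f = σ'_0 + Δσ = 52.68 + 68.93 = 121.61 kPa.
Normally consolidated clay, so the full stress increment lies on the virgin compression line:
S_c = C_c·H/(1+e₀)·log₁₀(σ'_f/σ'_0) = 0.25×6.2/(1+0.97)×log₁₀(121.61/52.68)
    = 0.7868 × 0.36332 = 0.2859 m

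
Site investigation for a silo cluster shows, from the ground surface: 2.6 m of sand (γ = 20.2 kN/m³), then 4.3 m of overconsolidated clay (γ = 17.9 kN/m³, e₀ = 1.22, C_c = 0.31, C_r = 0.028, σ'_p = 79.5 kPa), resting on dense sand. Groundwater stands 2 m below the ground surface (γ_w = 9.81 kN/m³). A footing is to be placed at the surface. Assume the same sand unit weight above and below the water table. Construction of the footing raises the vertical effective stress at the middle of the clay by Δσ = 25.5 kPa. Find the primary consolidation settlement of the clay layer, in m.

Mid-depth of clay below the ground surface: z = 2.6 + 4.3/2 = 4.75 m.
Total vertical stress at mid-clay: σ_v = 20.2×2.6 + 17.9×2.15 = 91.005 kPa.
Pore pressure: u = 9.81×(4.75 − 2) = 26.978 kPa.
Initial effective stress: σ'_0 = σ_v − u = 91.005 − 26.978 = 64.027 kPa.
Final effective stress: σ'_f = 64.027 + 25.5 = 89.527 kPa.
σ'_f = 89.527 > σ'_p = 79.5 kPa, so the stress path crosses the preconsolidation pressure — recompression up to σ'_p, then virgin compression beyond:
S_c = H/(1+e₀)·[C_r·log₁₀(σ'_p/σ'_0) + C_c·log₁₀(σ'_f/σ'_p)]
    = 4.3/2.22 × [0.028×log₁₀(79.5/64.027) + 0.31×log₁₀(89.527/79.5)]
    = 1.9369 × [0.0026321 + 0.015992] = 0.03607 m

S_c ≈ 0.0361 m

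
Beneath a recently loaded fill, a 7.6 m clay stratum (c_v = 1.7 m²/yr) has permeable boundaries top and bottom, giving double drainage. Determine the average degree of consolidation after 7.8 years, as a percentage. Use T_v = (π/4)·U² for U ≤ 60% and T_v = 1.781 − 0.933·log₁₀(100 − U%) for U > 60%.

Drainage path length: H_d = H/2 = 3.8 m (double drainage).
T_v = c_v·t/H_d² = 1.7×7.8/3.8² = 0.91828.
T_v = 0.91828 corresponds to the U > 60% branch:
U = 1 − 10^((1.781 − T_v)/0.933)/100 = 0.9159

U ≈ 91.6 %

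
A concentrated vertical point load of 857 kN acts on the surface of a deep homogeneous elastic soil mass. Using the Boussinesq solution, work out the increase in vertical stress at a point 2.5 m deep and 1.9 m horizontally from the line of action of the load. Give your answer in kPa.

Boussinesq vertical stress below a point load on an elastic half-space:
Δσ_z = 3P/(2πz²) · [1 + (r/z)²]^(−5/2)
r/z = 1.9/2.5 = 0.76; [1+(r/z)²]^(−5/2) = 0.3199.
Δσ_z = 3×857/(2π×2.5²) × 0.3199 = 65.47 × 0.3199 = 20.94 kPa

Δσ_z ≈ 20.9 kPa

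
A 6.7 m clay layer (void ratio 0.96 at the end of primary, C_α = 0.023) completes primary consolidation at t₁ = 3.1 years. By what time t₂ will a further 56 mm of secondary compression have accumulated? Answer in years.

t₂ ≈ 16 years

S_s = C_α·H/(1+e_p)·log₁₀(t₂/t₁) ⇒ log₁₀(t₂/t₁) = S_s·(1+e_p)/(C_α·H).
log₁₀(t₂/t₁) = 0.056 × (1+0.96) / (0.023×6.7) = 0.7123
t₂ = t₁ × 10^0.7123 = 3.1 × 5.155 = 15.98 years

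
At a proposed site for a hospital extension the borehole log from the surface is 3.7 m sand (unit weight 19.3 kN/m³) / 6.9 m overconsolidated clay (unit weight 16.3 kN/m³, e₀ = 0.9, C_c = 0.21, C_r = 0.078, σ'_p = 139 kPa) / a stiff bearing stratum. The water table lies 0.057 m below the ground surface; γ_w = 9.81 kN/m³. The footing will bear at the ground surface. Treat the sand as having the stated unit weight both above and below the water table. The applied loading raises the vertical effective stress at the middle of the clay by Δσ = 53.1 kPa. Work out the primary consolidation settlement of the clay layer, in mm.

S_c ≈ 79.9 mm

Mid-depth of clay below the ground surface: z = 3.7 + 6.9/2 = 7.15 m.
Total vertical stress at mid-clay: σ_v = 19.3×3.7 + 16.3×3.45 = 127.65 kPa.
Pore pressure: u = 9.81×(7.15 − 0.057) = 69.582 kPa.
Initial effective stress: σ'_0 = σ_v − u = 127.65 − 69.582 = 58.068 kPa.
Final effective stress: σ'_f = 58.068 + 53.1 = 111.17 kPa.
σ'_f = 111.17 ≤ σ'_p = 139 kPa, so the clay remains overconsolidated and only the recompression index applies:
S_c = C_r·H/(1+e₀)·log₁₀(σ'_f/σ'_0) = 0.078×6.9/1.9×log₁₀(111.17/58.068)
    = 0.28326 × 0.28205 = 0.07989 m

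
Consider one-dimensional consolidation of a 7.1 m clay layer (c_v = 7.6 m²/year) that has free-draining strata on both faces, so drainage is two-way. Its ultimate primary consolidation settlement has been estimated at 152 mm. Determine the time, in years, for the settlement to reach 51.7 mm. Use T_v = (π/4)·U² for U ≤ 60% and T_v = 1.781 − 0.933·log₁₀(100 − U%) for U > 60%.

t ≈ 0.151 years

Drainage path length: H_d = H/2 = 3.55 m (double drainage).
U = S(t)/S_ult = 51.7/152 = 0.3401.
U ≤ 60%: T_v = (π/4)·U² = (π/4)×0.34013² = 0.090862.
t = T_v·H_d²/c_v = 0.090862×3.55²/7.6 = 0.1507 years.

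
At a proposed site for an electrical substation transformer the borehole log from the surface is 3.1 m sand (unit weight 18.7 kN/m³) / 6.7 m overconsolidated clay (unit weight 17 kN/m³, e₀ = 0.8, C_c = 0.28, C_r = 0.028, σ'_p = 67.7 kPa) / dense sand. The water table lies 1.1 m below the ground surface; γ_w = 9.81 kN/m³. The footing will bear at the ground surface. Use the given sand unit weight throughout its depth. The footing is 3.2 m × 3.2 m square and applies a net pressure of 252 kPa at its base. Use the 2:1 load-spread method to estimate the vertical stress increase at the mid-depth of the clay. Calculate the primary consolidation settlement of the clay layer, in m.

S_c ≈ 0.133 m

Mid-depth of clay below the ground surface: z = 3.1 + 6.7/2 = 6.45 m.
Total vertical stress at mid-clay: σ_v = 18.7×3.1 + 17×3.35 = 114.92 kPa.
Pore pressure: u = 9.81×(6.45 − 1.1) = 52.483 kPa.
Initial effective stress: σ'_0 = σ_v − u = 114.92 − 52.483 = 62.437 kPa.
Stress increase at mid-clay by the 2:1 spreading method:
Δσ = qBL/((B+z)(L+z)) = 252×3.2×3.2/((3.2+6.45)(3.2+6.45)) = 27.711 kPa
Final effective stress: σ'_f = 62.437 + 27.711 = 90.148 kPa.
σ'_f = 90.148 > σ'_p = 67.7 kPa, so the stress path crosses the preconsolidation pressure — recompression up to σ'_p, then virgin compression beyond:
S_c = H/(1+e₀)·[C_r·log₁₀(σ'_p/σ'_0) + C_c·log₁₀(σ'_f/σ'_p)]
    = 6.7/1.8 × [0.028×log₁₀(67.7/62.437) + 0.28×log₁₀(90.148/67.7)]
    = 3.7222 × [0.00098411 + 0.034823] = 0.1333 m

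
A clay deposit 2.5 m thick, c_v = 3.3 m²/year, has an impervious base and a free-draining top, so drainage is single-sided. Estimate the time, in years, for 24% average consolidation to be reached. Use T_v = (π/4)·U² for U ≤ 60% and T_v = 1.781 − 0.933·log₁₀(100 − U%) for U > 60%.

t ≈ 0.0857 years

Drainage path length: H_d = H = 2.5 m (single drainage).
U ≤ 60%: T_v = (π/4)·U² = (π/4)×0.24² = 0.045239.
t = T_v·H_d²/c_v = 0.045239×2.5²/3.3 = 0.08568 years.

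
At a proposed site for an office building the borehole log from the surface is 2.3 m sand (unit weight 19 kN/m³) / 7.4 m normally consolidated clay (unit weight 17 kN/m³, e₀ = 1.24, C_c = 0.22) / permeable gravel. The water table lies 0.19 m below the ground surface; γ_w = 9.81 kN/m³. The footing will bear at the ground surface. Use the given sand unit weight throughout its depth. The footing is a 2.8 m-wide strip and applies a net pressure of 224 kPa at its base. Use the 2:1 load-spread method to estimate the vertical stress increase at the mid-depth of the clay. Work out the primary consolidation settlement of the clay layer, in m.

Mid-depth of clay below the ground surface: z = 2.3 + 7.4/2 = 6 m.
Total vertical stress at mid-clay: σ_v = 19×2.3 + 17×3.7 = 106.6 kPa.
Pore pressure: u = 9.81×(6 − 0.19) = 56.996 kPa.
Initial effective stress: σ'_0 = σ_v − u = 106.6 − 56.996 = 49.604 kPa.
Stress increase at mid-clay by the 2:1 spreading method:
Δσ = qB/(B+z) = 224×2.8/(2.8+6) = 71.273 kPa
Final effective stress: σ'_f = σ'_0 + Δσ = 49.604 + 71.273 = 120.88 kPa.
Normally consolidated clay, so the full stress increment lies on the virgin compression line:
S_c = C_c·H/(1+e₀)·log₁₀(σ'_f/σ'_0) = 0.22×7.4/(1+1.24)×log₁₀(120.88/49.604)
    = 0.72679 × 0.38684 = 0.2812 m

S_c ≈ 0.281 m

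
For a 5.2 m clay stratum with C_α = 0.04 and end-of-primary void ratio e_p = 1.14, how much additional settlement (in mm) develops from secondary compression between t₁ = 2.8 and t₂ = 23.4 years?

Secondary compression: S_s = C_α·H/(1+e_p)·log₁₀(t₂/t₁)
S_s = 0.04×5.2/(1+1.14)×log₁₀(23.4/2.8)
    = 0.0972 × 0.9221 = 0.08962 m

S_s ≈ 89.6 mm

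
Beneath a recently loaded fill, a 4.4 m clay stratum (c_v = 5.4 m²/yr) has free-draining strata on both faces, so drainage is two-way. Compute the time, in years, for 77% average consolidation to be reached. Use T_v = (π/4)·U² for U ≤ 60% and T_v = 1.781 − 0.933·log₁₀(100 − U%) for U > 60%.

t ≈ 0.458 years

Drainage path length: H_d = H/2 = 2.2 m (double drainage).
U > 60%: T_v = 1.781 − 0.933·log₁₀(100 − 77) = 0.51051.
t = T_v·H_d²/c_v = 0.51051×2.2²/5.4 = 0.4576 years.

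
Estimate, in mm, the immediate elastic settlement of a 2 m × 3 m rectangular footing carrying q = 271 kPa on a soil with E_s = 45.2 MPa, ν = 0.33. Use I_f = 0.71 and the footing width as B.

Immediate (elastic) settlement: S_e = q·B·(1−ν²)/E_s · I_f.
E_s = 45.2 MPa = 45200 kPa.
S_e = 271 × 2 × (1 − 0.33²) / 45200 × 0.71
    = 271 × 2 × 0.8911 / 45200 × 0.71
    = 0.007587 m = 7.587 mm

S_e ≈ 7.59 mm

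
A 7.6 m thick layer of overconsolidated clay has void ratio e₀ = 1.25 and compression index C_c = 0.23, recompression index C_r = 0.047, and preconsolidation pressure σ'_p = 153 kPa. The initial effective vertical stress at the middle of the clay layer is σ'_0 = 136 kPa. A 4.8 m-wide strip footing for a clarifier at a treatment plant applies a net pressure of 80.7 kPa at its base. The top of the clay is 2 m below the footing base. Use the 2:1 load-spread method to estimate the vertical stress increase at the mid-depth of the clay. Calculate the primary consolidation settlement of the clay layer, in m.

Mid-depth of clay below the footing base: z = 2 + 7.6/2 = 5.8 m.
Stress increase at mid-clay by the 2:1 spreading method:
Δσ = qB/(B+z) = 80.7×4.8/(4.8+5.8) = 36.543 kPa
Final effective stress: σ'_f = 136 + 36.543 = 172.54 kPa.
σ'_f = 172.54 > σ'_p = 153 kPa, so the stress path crosses the preconsolidation pressure — recompression up to σ'_p, then virgin compression beyond:
S_c = H/(1+e₀)·[C_r·log₁₀(σ'_p/σ'_0) + C_c·log₁₀(σ'_f/σ'_p)]
    = 7.6/2.25 × [0.047×log₁₀(153/136) + 0.23×log₁₀(172.54/153)]
    = 3.3778 × [0.0024042 + 0.012006] = 0.04867 m

S_c ≈ 0.0487 m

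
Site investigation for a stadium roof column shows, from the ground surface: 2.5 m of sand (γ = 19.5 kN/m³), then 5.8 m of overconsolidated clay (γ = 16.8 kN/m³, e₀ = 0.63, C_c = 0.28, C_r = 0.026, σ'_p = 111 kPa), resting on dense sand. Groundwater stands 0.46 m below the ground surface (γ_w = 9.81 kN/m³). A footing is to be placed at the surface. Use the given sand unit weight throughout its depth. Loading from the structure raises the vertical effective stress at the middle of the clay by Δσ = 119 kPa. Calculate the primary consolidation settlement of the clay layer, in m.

S_c ≈ 0.212 m

Mid-depth of clay below the ground surface: z = 2.5 + 5.8/2 = 5.4 m.
Total vertical stress at mid-clay: σ_v = 19.5×2.5 + 16.8×2.9 = 97.47 kPa.
Pore pressure: u = 9.81×(5.4 − 0.46) = 48.461 kPa.
Initial effective stress: σ'_0 = σ_v − u = 97.47 − 48.461 = 49.009 kPa.
Final effective stress: σ'_f = 49.009 + 119 = 168.01 kPa.
σ'_f = 168.01 > σ'_p = 111 kPa, so the stress path crosses the preconsolidation pressure — recompression up to σ'_p, then virgin compression beyond:
S_c = H/(1+e₀)·[C_r·log₁₀(σ'_p/σ'_0) + C_c·log₁₀(σ'_f/σ'_p)]
    = 5.8/1.63 × [0.026×log₁₀(111/49.009) + 0.28×log₁₀(168.01/111)]
    = 3.5583 × [0.0092312 + 0.050403] = 0.2122 m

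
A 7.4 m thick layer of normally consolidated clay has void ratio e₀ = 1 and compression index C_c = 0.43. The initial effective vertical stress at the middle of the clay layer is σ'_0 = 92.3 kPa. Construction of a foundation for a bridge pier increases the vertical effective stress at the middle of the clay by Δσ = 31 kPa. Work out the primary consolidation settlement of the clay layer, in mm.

S_c ≈ 200 mm

Final effective stress: σ'_f = σ'_0 + Δσ = 92.3 + 31 = 123.3 kPa.
Normally consolidated clay, so the full stress increment lies on the virgin compression line:
S_c = C_c·H/(1+e₀)·log₁₀(σ'_f/σ'_0) = 0.43×7.4/(1+1)×log₁₀(123.3/92.3)
    = 1.591 × 0.12576 = 0.2001 m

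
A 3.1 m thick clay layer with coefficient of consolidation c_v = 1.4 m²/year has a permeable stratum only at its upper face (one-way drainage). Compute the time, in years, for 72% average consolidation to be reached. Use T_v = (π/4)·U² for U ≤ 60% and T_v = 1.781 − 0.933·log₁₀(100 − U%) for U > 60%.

t ≈ 2.96 years

Drainage path length: H_d = H = 3.1 m (single drainage).
U > 60%: T_v = 1.781 − 0.933·log₁₀(100 − 72) = 0.4308.
t = T_v·H_d²/c_v = 0.4308×3.1²/1.4 = 2.957 years.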